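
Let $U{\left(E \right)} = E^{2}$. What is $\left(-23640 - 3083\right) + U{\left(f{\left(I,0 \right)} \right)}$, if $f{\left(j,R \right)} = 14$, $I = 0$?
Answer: $-26527$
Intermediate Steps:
$\left(-23640 - 3083\right) + U{\left(f{\left(I,0 \right)} \right)} = \left(-23640 - 3083\right) + 14^{2} = -26723 + 196 = -26527$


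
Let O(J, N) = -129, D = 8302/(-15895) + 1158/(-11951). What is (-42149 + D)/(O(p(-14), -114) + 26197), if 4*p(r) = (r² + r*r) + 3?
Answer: -67283948943/41612664940 ≈ -1.6169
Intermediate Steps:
p(r) = ¾ + r²/2 (p(r) = ((r² + r*r) + 3)/4 = ((r² + r²) + 3)/4 = (2*r² + 3)/4 = (3 + 2*r²)/4 = ¾ + r²/2)
D = -6919036/11174185 (D = 8302*(-1/15895) + 1158*(-1/11951) = -8302/15895 - 1158/11951 = -6919036/11174185 ≈ -0.61920)
(-42149 + D)/(O(p(-14), -114) + 26197) = (-42149 - 6919036/11174185)/(-129 + 26197) = -470987642601/11174185/26068 = -470987642601/11174185*1/26068 = -67283948943/41612664940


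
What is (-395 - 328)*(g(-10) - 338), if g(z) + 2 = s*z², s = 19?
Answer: -1127880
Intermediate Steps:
g(z) = -2 + 19*z²
(-395 - 328)*(g(-10) - 338) = (-395 - 328)*((-2 + 19*(-10)²) - 338) = -723*((-2 + 19*100) - 338) = -723*((-2 + 1900) - 338) = -723*(1898 - 338) = -723*1560 = -1127880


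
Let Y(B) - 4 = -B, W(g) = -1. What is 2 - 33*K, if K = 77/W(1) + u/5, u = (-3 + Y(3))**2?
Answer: 12583/5 ≈ 2516.6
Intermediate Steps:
Y(B) = 4 - B
u = 4 (u = (-3 + (4 - 1*3))**2 = (-3 + (4 - 3))**2 = (-3 + 1)**2 = (-2)**2 = 4)
K = -381/5 (K = 77/(-1) + 4/5 = 77*(-1) + 4*(1/5) = -77 + 4/5 = -381/5 ≈ -76.200)
2 - 33*K = 2 - 33*(-381/5) = 2 + 12573/5 = 12583/5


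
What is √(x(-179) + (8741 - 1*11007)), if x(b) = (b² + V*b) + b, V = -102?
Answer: √47854 ≈ 218.76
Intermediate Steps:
x(b) = b² - 101*b (x(b) = (b² - 102*b) + b = b² - 101*b)
√(x(-179) + (8741 - 1*11007)) = √(-179*(-101 - 179) + (8741 - 1*11007)) = √(-179*(-280) + (8741 - 11007)) = √(50120 - 2266) = √47854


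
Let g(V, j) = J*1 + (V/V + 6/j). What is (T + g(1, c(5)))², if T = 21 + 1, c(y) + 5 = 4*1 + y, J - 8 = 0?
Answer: 4225/4 ≈ 1056.3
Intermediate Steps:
J = 8 (J = 8 + 0 = 8)
c(y) = -1 + y (c(y) = -5 + (4*1 + y) = -5 + (4 + y) = -1 + y)
g(V, j) = 9 + 6/j (g(V, j) = 8*1 + (V/V + 6/j) = 8 + (1 + 6/j) = 9 + 6/j)
T = 22
(T + g(1, c(5)))² = (22 + (9 + 6/(-1 + 5)))² = (22 + (9 + 6/4))² = (22 + (9 + 6*(¼)))² = (22 + (9 + 3/2))² = (22 + 21/2)² = (65/2)² = 4225/4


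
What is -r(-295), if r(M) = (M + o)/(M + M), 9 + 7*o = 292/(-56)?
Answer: -29109/57820 ≈ -0.50344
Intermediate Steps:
o = -199/98 (o = -9/7 + (292/(-56))/7 = -9/7 + (292*(-1/56))/7 = -9/7 + (⅐)*(-73/14) = -9/7 - 73/98 = -199/98 ≈ -2.0306)
r(M) = (-199/98 + M)/(2*M) (r(M) = (M - 199/98)/(M + M) = (-199/98 + M)/((2*M)) = (-199/98 + M)*(1/(2*M)) = (-199/98 + M)/(2*M))
-r(-295) = -(-199 + 98*(-295))/(196*(-295)) = -(-1)*(-199 - 28910)/(196*295) = -(-1)*(-29109)/(196*295) = -1*29109/57820 = -29109/57820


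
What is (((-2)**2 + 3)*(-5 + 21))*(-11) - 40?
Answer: -1272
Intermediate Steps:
(((-2)**2 + 3)*(-5 + 21))*(-11) - 40 = ((4 + 3)*16)*(-11) - 40 = (7*16)*(-11) - 40 = 112*(-11) - 40 = -1232 - 40 = -1272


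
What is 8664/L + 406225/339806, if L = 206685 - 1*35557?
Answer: 9057568873/7268790146 ≈ 1.2461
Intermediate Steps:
L = 171128 (L = 206685 - 35557 = 171128)
8664/L + 406225/339806 = 8664/171128 + 406225/339806 = 8664*(1/171128) + 406225*(1/339806) = 1083/21391 + 406225/339806 = 9057568873/7268790146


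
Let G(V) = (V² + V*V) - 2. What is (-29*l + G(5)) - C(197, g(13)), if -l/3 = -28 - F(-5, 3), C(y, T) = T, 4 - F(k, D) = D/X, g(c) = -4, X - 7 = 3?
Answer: -27059/10 ≈ -2705.9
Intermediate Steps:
X = 10 (X = 7 + 3 = 10)
G(V) = -2 + 2*V² (G(V) = (V² + V²) - 2 = 2*V² - 2 = -2 + 2*V²)
F(k, D) = 4 - D/10
l = 951/10 (l = -3*(-28 - (4 - ⅒*3)) = -3*(-28 - (4 - 3/10)) = -3*(-28 - 1*37/10) = -3*(-28 - 37/10) = -3*(-317/10) = 951/10 ≈ 95.100)
(-29*l + G(5)) - C(197, g(13)) = (-29*951/10 + (-2 + 2*5²)) - 1*(-4) = (-27579/10 + (-2 + 2*25)) + 4 = (-27579/10 + (-2 + 50)) + 4 = (-27579/10 + 48) + 4 = -27099/10 + 4 = -27059/10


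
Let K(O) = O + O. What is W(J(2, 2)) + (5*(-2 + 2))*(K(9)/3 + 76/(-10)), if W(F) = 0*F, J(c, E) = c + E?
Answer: 0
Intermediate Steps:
J(c, E) = E + c
K(O) = 2*O
W(F) = 0
W(J(2, 2)) + (5*(-2 + 2))*(K(9)/3 + 76/(-10)) = 0 + (5*(-2 + 2))*((2*9)/3 + 76/(-10)) = 0 + (5*0)*(18*(⅓) + 76*(-⅒)) = 0 + 0*(6 - 38/5) = 0 + 0*(-8/5) = 0 + 0 = 0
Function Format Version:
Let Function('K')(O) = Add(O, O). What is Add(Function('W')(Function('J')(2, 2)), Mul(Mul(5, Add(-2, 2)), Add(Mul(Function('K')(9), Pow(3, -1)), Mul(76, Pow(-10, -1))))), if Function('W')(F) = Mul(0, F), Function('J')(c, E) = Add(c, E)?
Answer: 0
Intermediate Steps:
Function('J')(c, E) = Add(E, c)
Function('K')(O) = Mul(2, O)
Function('W')(F) = 0
Add(Function('W')(Function('J')(2, 2)), Mul(Mul(5, Add(-2, 2)), Add(Mul(Function('K')(9), Pow(3, -1)), Mul(76, Pow(-10, -1))))) = Add(0, Mul(Mul(5, Add(-2, 2)), Add(Mul(Mul(2, 9), Pow(3, -1)), Mul(76, Pow(-10, -1))))) = Add(0, Mul(Mul(5, 0), Add(Mul(18, Rational(1, 3)), Mul(76, Rational(-1, 10))))) = Add(0, Mul(0, Add(6, Rational(-38, 5)))) = Add(0, Mul(0, Rational(-8, 5))) = Add(0, 0) = 0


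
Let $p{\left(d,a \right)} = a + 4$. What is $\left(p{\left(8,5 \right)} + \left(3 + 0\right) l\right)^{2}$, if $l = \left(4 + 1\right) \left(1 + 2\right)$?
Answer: $2916$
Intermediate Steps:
$l = 15$ ($l = 5 \cdot 3 = 15$)
$p{\left(d,a \right)} = 4 + a$
$\left(p{\left(8,5 \right)} + \left(3 + 0\right) l\right)^{2} = \left(\left(4 + 5\right) + \left(3 + 0\right) 15\right)^{2} = \left(9 + 3 \cdot 15\right)^{2} = \left(9 + 45\right)^{2} = 54^{2} = 2916$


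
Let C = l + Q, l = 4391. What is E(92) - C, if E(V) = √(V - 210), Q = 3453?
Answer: -7844 + I*√118 ≈ -7844.0 + 10.863*I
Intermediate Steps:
E(V) = √(-210 + V)
C = 7844 (C = 4391 + 3453 = 7844)
E(92) - C = √(-210 + 92) - 1*7844 = √(-118) - 7844 = I*√118 - 7844 = -7844 + I*√118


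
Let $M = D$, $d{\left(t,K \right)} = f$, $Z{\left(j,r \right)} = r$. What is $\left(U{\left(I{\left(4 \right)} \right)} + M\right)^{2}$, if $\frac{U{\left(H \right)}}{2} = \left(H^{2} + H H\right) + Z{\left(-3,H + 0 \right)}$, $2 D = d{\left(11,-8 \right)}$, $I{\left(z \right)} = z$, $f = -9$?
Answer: $\frac{18225}{4} \approx 4556.3$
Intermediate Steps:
$d{\left(t,K \right)} = -9$
$D = - \frac{9}{2}$ ($D = \frac{1}{2} \left(-9\right) = - \frac{9}{2} \approx -4.5$)
$M = - \frac{9}{2} \approx -4.5$
$U{\left(H \right)} = 2 H + 4 H^{2}$ ($U{\left(H \right)} = 2 \left(\left(H^{2} + H H\right) + \left(H + 0\right)\right) = 2 \left(\left(H^{2} + H^{2}\right) + H\right) = 2 \left(2 H^{2} + H\right) = 2 \left(H + 2 H^{2}\right) = 2 H + 4 H^{2}$)
$\left(U{\left(I{\left(4 \right)} \right)} + M\right)^{2} = \left(2 \cdot 4 \left(1 + 2 \cdot 4\right) - \frac{9}{2}\right)^{2} = \left(2 \cdot 4 \left(1 + 8\right) - \frac{9}{2}\right)^{2} = \left(2 \cdot 4 \cdot 9 - \frac{9}{2}\right)^{2} = \left(72 - \frac{9}{2}\right)^{2} = \left(\frac{135}{2}\right)^{2} = \frac{18225}{4}$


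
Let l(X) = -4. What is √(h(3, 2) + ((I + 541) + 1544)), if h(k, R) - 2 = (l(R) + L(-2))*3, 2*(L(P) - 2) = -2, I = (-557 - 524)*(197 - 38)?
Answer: I*√169801 ≈ 412.07*I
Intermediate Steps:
I = -171879 (I = -1081*159 = -171879)
L(P) = 1 (L(P) = 2 + (½)*(-2) = 2 - 1 = 1)
h(k, R) = -7 (h(k, R) = 2 + (-4 + 1)*3 = 2 - 3*3 = 2 - 9 = -7)
√(h(3, 2) + ((I + 541) + 1544)) = √(-7 + ((-171879 + 541) + 1544)) = √(-7 + (-171338 + 1544)) = √(-7 - 169794) = √(-169801) = I*√169801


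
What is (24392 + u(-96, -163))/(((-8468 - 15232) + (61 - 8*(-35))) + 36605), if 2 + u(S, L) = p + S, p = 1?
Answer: 24295/13246 ≈ 1.8341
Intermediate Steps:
u(S, L) = -1 + S (u(S, L) = -2 + (1 + S) = -1 + S)
(24392 + u(-96, -163))/(((-8468 - 15232) + (61 - 8*(-35))) + 36605) = (24392 + (-1 - 96))/(((-8468 - 15232) + (61 - 8*(-35))) + 36605) = (24392 - 97)/((-23700 + (61 + 280)) + 36605) = 24295/((-23700 + 341) + 36605) = 24295/(-23359 + 36605) = 24295/13246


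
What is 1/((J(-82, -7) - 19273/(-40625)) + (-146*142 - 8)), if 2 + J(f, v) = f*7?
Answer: -40625/865943227 ≈ -4.6914e-5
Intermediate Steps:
J(f, v) = -2 + 7*f (J(f, v) = -2 + f*7 = -2 + 7*f)
1/((J(-82, -7) - 19273/(-40625)) + (-146*142 - 8)) = 1/(((-2 + 7*(-82)) - 19273/(-40625)) + (-146*142 - 8)) = 1/(((-2 - 574) - 19273*(-1)/40625) + (-20732 - 8)) = 1/((-576 - 1*(-19273/40625)) - 20740) = 1/((-576 + 19273/40625) - 20740) = 1/(-23380727/40625 - 20740) = 1/(-865943227/40625) = -40625/865943227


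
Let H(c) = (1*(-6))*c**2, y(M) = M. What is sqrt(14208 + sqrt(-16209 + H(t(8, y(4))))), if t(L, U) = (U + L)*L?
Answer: sqrt(14208 + 3*I*sqrt(7945)) ≈ 119.2 + 1.122*I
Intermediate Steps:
t(L, U) = L*(L + U) (t(L, U) = (L + U)*L = L*(L + U))
H(c) = -6*c**2
sqrt(14208 + sqrt(-16209 + H(t(8, y(4))))) = sqrt(14208 + sqrt(-16209 - 6*64*(8 + 4)**2)) = sqrt(14208 + sqrt(-16209 - 6*(8*12)**2)) = sqrt(14208 + sqrt(-16209 - 6*96**2)) = sqrt(14208 + sqrt(-16209 - 6*9216)) = sqrt(14208 + sqrt(-16209 - 55296)) = sqrt(14208 + sqrt(-71505)) = sqrt(14208 + 3*I*sqrt(7945))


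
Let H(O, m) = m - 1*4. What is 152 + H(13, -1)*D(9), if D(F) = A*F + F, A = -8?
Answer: 467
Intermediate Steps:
H(O, m) = -4 + m (H(O, m) = m - 4 = -4 + m)
D(F) = -7*F (D(F) = -8*F + F = -7*F)
152 + H(13, -1)*D(9) = 152 + (-4 - 1)*(-7*9) = 152 - 5*(-63) = 152 + 315 = 467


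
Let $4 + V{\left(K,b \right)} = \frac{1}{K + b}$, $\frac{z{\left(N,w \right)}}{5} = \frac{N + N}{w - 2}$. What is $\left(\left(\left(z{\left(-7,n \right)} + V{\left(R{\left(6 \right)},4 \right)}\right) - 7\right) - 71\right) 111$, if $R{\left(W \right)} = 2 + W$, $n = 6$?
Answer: $- \frac{44141}{4} \approx -11035.0$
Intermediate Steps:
$z{\left(N,w \right)} = \frac{10 N}{-2 + w}$ ($z{\left(N,w \right)} = 5 \frac{N + N}{w - 2} = 5 \frac{2 N}{-2 + w} = \frac{10 N}{-2 + w}$)
$V{\left(K,b \right)} = -4 + \frac{1}{K + b}$
$\left(\left(\left(z{\left(-7,n \right)} + V{\left(R{\left(6 \right)},4 \right)}\right) - 7\right) - 71\right) 111 = \left(\left(\left(10 \left(-7\right) \frac{1}{-2 + 6} + \frac{1 - 4 \left(2 + 6\right) - 16}{\left(2 + 6\right) + 4}\right) - 7\right) - 71\right) 111 = \left(\left(\left(10 \left(-7\right) \frac{1}{4} + \frac{1 - 32 - 16}{8 + 4}\right) - 7\right) - 71\right) 111 = \left(\left(\left(10 \left(-7\right) \frac{1}{4} + \frac{1 - 32 - 16}{12}\right) - 7\right) - 71\right) 111 = \left(\left(\left(- \frac{35}{2} + \frac{1}{12} \left(-47\right)\right) - 7\right) - 71\right) 111 = \left(\left(\left(- \frac{35}{2} - \frac{47}{12}\right) - 7\right) - 71\right) 111 = \left(\left(- \frac{257}{12} - 7\right) - 71\right) 111 = \left(- \frac{341}{12} - 71\right) 111 = \left(- \frac{1193}{12}\right) 111 = - \frac{44141}{4}$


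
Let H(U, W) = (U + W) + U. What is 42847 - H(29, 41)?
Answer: 42748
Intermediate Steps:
H(U, W) = W + 2*U
42847 - H(29, 41) = 42847 - (41 + 2*29) = 42847 - (41 + 58) = 42847 - 1*99 = 42847 - 99 = 42748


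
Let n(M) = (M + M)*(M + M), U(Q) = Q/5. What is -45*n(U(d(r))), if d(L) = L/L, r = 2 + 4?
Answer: -36/5 ≈ -7.2000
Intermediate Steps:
r = 6
d(L) = 1
U(Q) = Q/5 (U(Q) = Q*(1/5) = Q/5)
n(M) = 4*M**2 (n(M) = (2*M)*(2*M) = 4*M**2)
-45*n(U(d(r))) = -180*((1/5)*1)**2 = -180*(1/5)**2 = -180/25 = -45*4/25 = -36/5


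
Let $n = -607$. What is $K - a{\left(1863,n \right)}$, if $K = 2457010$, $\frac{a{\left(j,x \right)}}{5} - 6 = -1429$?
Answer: $2464125$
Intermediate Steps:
$a{\left(j,x \right)} = -7115$ ($a{\left(j,x \right)} = 30 + 5 \left(-1429\right) = 30 - 7145 = -7115$)
$K - a{\left(1863,n \right)} = 2457010 - -7115 = 2457010 + 7115 = 2464125$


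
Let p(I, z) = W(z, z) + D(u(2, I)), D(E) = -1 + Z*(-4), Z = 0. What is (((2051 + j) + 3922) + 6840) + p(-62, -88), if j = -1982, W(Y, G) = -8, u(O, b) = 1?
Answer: 10822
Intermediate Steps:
D(E) = -1 (D(E) = -1 + 0*(-4) = -1 + 0 = -1)
p(I, z) = -9 (p(I, z) = -8 - 1 = -9)
(((2051 + j) + 3922) + 6840) + p(-62, -88) = (((2051 - 1982) + 3922) + 6840) - 9 = ((69 + 3922) + 6840) - 9 = (3991 + 6840) - 9 = 10831 - 9 = 10822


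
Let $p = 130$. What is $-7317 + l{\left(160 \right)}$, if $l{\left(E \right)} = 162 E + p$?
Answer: $18733$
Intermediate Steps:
$l{\left(E \right)} = 130 + 162 E$ ($l{\left(E \right)} = 162 E + 130 = 130 + 162 E$)
$-7317 + l{\left(160 \right)} = -7317 + \left(130 + 162 \cdot 160\right) = -7317 + \left(130 + 25920\right) = -7317 + 26050 = 18733$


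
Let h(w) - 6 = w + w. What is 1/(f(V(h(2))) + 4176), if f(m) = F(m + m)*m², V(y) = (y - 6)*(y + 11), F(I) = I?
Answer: 1/1189584 ≈ 8.4063e-7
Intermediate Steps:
h(w) = 6 + 2*w (h(w) = 6 + (w + w) = 6 + 2*w)
V(y) = (-6 + y)*(11 + y)
f(m) = 2*m³ (f(m) = (m + m)*m² = (2*m)*m² = 2*m³)
1/(f(V(h(2))) + 4176) = 1/(2*(-66 + (6 + 2*2)² + 5*(6 + 2*2))³ + 4176) = 1/(2*(-66 + (6 + 4)² + 5*(6 + 4))³ + 4176) = 1/(2*(-66 + 10² + 5*10)³ + 4176) = 1/(2*(-66 + 100 + 50)³ + 4176) = 1/(2*84³ + 4176) = 1/(2*592704 + 4176) = 1/(1185408 + 4176) = 1/1189584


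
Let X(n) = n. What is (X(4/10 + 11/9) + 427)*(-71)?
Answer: -1369448/45 ≈ -30432.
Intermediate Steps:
(X(4/10 + 11/9) + 427)*(-71) = ((4/10 + 11/9) + 427)*(-71) = ((4*(⅒) + 11*(⅑)) + 427)*(-71) = ((⅖ + 11/9) + 427)*(-71) = (73/45 + 427)*(-71) = (19288/45)*(-71) = -1369448/45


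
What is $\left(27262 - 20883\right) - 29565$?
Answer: $-23186$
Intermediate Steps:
$\left(27262 - 20883\right) - 29565 = 6379 - 29565 = -23186$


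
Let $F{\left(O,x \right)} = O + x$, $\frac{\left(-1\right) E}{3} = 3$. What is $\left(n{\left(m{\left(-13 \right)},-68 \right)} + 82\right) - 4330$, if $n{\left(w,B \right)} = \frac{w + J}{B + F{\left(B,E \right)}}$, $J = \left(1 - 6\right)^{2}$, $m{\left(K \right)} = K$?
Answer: $- \frac{615972}{145} \approx -4248.1$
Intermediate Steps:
$E = -9$ ($E = \left(-3\right) 3 = -9$)
$J = 25$ ($J = \left(-5\right)^{2} = 25$)
$n{\left(w,B \right)} = \frac{25 + w}{-9 + 2 B}$ ($n{\left(w,B \right)} = \frac{w + 25}{B + \left(B - 9\right)} = \frac{25 + w}{B + \left(-9 + B\right)} = \frac{25 + w}{-9 + 2 B}$)
$\left(n{\left(m{\left(-13 \right)},-68 \right)} + 82\right) - 4330 = \left(\frac{25 - 13}{-9 + 2 \left(-68\right)} + 82\right) - 4330 = \left(\frac{1}{-9 - 136} \cdot 12 + 82\right) - 4330 = \left(\frac{1}{-145} \cdot 12 + 82\right) - 4330 = \left(\left(- \frac{1}{145}\right) 12 + 82\right) - 4330 = \left(- \frac{12}{145} + 82\right) - 4330 = \frac{11878}{145} - 4330 = - \frac{615972}{145}$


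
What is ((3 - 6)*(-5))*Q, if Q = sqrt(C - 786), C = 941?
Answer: 15*sqrt(155) ≈ 186.75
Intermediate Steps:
Q = sqrt(155) (Q = sqrt(941 - 786) = sqrt(155) ≈ 12.450)
((3 - 6)*(-5))*Q = ((3 - 6)*(-5))*sqrt(155) = (-3*(-5))*sqrt(155) = 15*sqrt(155)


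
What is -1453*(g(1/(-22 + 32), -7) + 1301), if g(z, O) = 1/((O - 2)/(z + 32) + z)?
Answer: -363283419/193 ≈ -1.8823e+6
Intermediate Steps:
g(z, O) = 1/(z + (-2 + O)/(32 + z)) (g(z, O) = 1/((-2 + O)/(32 + z) + z) = 1/(z + (-2 + O)/(32 + z)))
-1453*(g(1/(-22 + 32), -7) + 1301) = -1453*((32 + 1/(-22 + 32))/(-2 - 7 + (1/(-22 + 32))² + 32/(-22 + 32)) + 1301) = -1453*((32 + 1/10)/(-2 - 7 + (1/10)² + 32/10) + 1301) = -1453*((32 + ⅒)/(-2 - 7 + (⅒)² + 32*(⅒)) + 1301) = -1453*((321/10)/(-2 - 7 + 1/100 + 16/5) + 1301) = -1453*((321/10)/(-579/100) + 1301) = -1453*(-100/579*321/10 + 1301) = -1453*(-1070/193 + 1301) = -1453*250023/193 = -363283419/193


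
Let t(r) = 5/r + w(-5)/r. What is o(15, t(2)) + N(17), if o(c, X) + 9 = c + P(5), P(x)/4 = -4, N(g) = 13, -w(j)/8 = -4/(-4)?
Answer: 3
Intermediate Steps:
w(j) = -8 (w(j) = -(-32)/(-4) = -(-32)*(-1)/4 = -8*1 = -8)
t(r) = -3/r (t(r) = 5/r - 8/r = -3/r)
P(x) = -16 (P(x) = 4*(-4) = -16)
o(c, X) = -25 + c (o(c, X) = -9 + (c - 16) = -9 + (-16 + c) = -25 + c)
o(15, t(2)) + N(17) = (-25 + 15) + 13 = -10 + 13 = 3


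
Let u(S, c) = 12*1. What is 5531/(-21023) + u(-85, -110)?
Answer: 246745/21023 ≈ 11.737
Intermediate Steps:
u(S, c) = 12
5531/(-21023) + u(-85, -110) = 5531/(-21023) + 12 = 5531*(-1/21023) + 12 = -5531/21023 + 12 = 246745/21023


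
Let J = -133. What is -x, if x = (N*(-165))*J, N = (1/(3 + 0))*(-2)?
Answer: 14630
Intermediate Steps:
N = -2/3 (N = (1/3)*(-2) = -2/3 ≈ -0.66667)
x = -14630 (x = -2/3*(-165)*(-133) = 110*(-133) = -14630)
-x = -1*(-14630) = 14630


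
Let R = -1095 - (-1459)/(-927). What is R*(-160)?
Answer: 162643840/927 ≈ 1.7545e+5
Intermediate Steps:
R = -1016524/927 (R = -1095 - (-1459)*(-1)/927 = -1095 - 1*1459/927 = -1095 - 1459/927 = -1016524/927 ≈ -1096.6)
R*(-160) = -1016524/927*(-160) = 162643840/927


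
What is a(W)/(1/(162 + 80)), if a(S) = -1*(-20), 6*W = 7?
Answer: 4840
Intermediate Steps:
W = 7/6 (W = (1/6)*7 = 7/6 ≈ 1.1667)
a(S) = 20
a(W)/(1/(162 + 80)) = 20/(1/(162 + 80)) = 20/(1/242) = 20*242 = 4840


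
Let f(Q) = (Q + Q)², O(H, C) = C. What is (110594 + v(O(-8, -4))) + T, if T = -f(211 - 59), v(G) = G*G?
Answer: 18194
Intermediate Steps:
f(Q) = 4*Q² (f(Q) = (2*Q)² = 4*Q²)
v(G) = G²
T = -92416 (T = -4*(211 - 59)² = -4*152² = -4*23104 = -1*92416 = -92416)
(110594 + v(O(-8, -4))) + T = (110594 + (-4)²) - 92416 = (110594 + 16) - 92416 = 110610 - 92416 = 18194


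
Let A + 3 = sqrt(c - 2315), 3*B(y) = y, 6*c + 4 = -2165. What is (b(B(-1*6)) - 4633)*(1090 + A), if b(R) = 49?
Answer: -4982808 - 2292*I*sqrt(10706) ≈ -4.9828e+6 - 2.3715e+5*I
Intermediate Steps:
c = -723/2 (c = -2/3 + (1/6)*(-2165) = -2/3 - 2165/6 = -723/2 ≈ -361.50)
B(y) = y/3
A = -3 + I*sqrt(10706)/2 (A = -3 + sqrt(-723/2 - 2315) = -3 + sqrt(-5353/2) = -3 + I*sqrt(10706)/2 ≈ -3.0 + 51.735*I)
(b(B(-1*6)) - 4633)*(1090 + A) = (49 - 4633)*(1090 + (-3 + I*sqrt(10706)/2)) = -4584*(1087 + I*sqrt(10706)/2) = -4982808 - 2292*I*sqrt(10706)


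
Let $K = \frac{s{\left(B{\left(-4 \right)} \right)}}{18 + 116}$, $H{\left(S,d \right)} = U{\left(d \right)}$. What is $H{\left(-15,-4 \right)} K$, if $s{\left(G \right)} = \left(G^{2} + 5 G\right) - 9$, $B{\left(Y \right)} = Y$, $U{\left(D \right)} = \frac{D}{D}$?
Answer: $- \frac{13}{134} \approx -0.097015$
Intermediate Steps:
$U{\left(D \right)} = 1$
$H{\left(S,d \right)} = 1$
$s{\left(G \right)} = -9 + G^{2} + 5 G$
$K = - \frac{13}{134}$ ($K = \frac{-9 + \left(-4\right)^{2} + 5 \left(-4\right)}{18 + 116} = \frac{-9 + 16 - 20}{134} = \left(-13\right) \frac{1}{134} = - \frac{13}{134} \approx -0.097015$)
$H{\left(-15,-4 \right)} K = 1 \left(- \frac{13}{134}\right) = - \frac{13}{134}$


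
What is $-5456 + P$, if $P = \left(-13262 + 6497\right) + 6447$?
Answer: $-5774$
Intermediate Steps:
$P = -318$ ($P = -6765 + 6447 = -318$)
$-5456 + P = -5456 - 318 = -5774$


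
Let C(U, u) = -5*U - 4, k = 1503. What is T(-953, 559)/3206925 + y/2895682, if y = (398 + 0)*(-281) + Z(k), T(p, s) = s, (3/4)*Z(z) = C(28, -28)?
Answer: -178826560756/4643117498925 ≈ -0.038514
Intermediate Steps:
C(U, u) = -4 - 5*U
Z(z) = -192 (Z(z) = 4*(-4 - 5*28)/3 = 4*(-4 - 140)/3 = (4/3)*(-144) = -192)
y = -112030 (y = (398 + 0)*(-281) - 192 = 398*(-281) - 192 = -111838 - 192 = -112030)
T(-953, 559)/3206925 + y/2895682 = 559/3206925 - 112030/2895682 = 559*(1/3206925) - 112030*1/2895682 = 559/3206925 - 56015/1447841 = -178826560756/4643117498925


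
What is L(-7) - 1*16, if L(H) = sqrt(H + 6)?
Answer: -16 + I ≈ -16.0 + 1.0*I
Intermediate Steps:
L(H) = sqrt(6 + H)
L(-7) - 1*16 = sqrt(6 - 7) - 1*16 = sqrt(-1) - 16 = I - 16 = -16 + I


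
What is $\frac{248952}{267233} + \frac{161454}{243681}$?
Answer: $\frac{34603569698}{21706534891} \approx 1.5942$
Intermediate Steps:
$\frac{248952}{267233} + \frac{161454}{243681} = 248952 \cdot \frac{1}{267233} + 161454 \cdot \frac{1}{243681} = \frac{248952}{267233} + \frac{53818}{81227} = \frac{34603569698}{21706534891}$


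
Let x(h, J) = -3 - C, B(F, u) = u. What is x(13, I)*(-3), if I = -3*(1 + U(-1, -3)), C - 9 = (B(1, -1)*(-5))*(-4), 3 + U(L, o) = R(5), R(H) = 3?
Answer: -24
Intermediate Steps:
U(L, o) = 0 (U(L, o) = -3 + 3 = 0)
C = -11 (C = 9 - 1*(-5)*(-4) = 9 + 5*(-4) = 9 - 20 = -11)
I = -3 (I = -3*(1 + 0) = -3*1 = -3)
x(h, J) = 8 (x(h, J) = -3 - 1*(-11) = -3 + 11 = 8)
x(13, I)*(-3) = 8*(-3) = -24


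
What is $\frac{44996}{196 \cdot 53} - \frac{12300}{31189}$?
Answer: $\frac{45557423}{11571119} \approx 3.9372$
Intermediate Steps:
$\frac{44996}{196 \cdot 53} - \frac{12300}{31189} = \frac{44996}{10388} - \frac{12300}{31189} = 44996 \cdot \frac{1}{10388} - \frac{12300}{31189} = \frac{1607}{371} - \frac{12300}{31189} = \frac{45557423}{11571119}$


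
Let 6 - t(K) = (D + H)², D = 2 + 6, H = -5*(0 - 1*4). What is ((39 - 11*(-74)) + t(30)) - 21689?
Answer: -21614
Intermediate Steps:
H = 20 (H = -5*(0 - 4) = -5*(-4) = 20)
D = 8
t(K) = -778 (t(K) = 6 - (8 + 20)² = 6 - 1*28² = 6 - 1*784 = 6 - 784 = -778)
((39 - 11*(-74)) + t(30)) - 21689 = ((39 - 11*(-74)) - 778) - 21689 = ((39 + 814) - 778) - 21689 = (853 - 778) - 21689 = 75 - 21689 = -21614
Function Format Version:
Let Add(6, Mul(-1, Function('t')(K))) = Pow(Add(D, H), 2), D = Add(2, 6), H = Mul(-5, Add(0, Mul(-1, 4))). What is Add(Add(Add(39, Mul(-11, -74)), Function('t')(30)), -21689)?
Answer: -21614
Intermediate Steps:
H = 20 (H = Mul(-5, Add(0, -4)) = Mul(-5, -4) = 20)
D = 8
Function('t')(K) = -778 (Function('t')(K) = Add(6, Mul(-1, Pow(Add(8, 20), 2))) = Add(6, Mul(-1, Pow(28, 2))) = Add(6, Mul(-1, 784)) = Add(6, -784) = -778)
Add(Add(Add(39, Mul(-11, -74)), Function('t')(30)), -21689) = Add(Add(Add(39, Mul(-11, -74)), -778), -21689) = Add(Add(Add(39, 814), -778), -21689) = Add(Add(853, -778), -21689) = Add(75, -21689) = -21614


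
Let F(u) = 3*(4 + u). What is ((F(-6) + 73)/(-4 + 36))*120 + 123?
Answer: 1497/4 ≈ 374.25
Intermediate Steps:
F(u) = 12 + 3*u
((F(-6) + 73)/(-4 + 36))*120 + 123 = (((12 + 3*(-6)) + 73)/(-4 + 36))*120 + 123 = (((12 - 18) + 73)/32)*120 + 123 = ((-6 + 73)*(1/32))*120 + 123 = (67*(1/32))*120 + 123 = (67/32)*120 + 123 = 1005/4 + 123 = 1497/4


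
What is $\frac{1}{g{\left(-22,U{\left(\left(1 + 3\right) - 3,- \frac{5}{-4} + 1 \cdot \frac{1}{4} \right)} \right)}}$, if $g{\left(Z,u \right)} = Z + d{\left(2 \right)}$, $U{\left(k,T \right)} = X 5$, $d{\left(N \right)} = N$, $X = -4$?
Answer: $- \frac{1}{20} \approx -0.05$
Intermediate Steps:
$U{\left(k,T \right)} = -20$ ($U{\left(k,T \right)} = \left(-4\right) 5 = -20$)
$g{\left(Z,u \right)} = 2 + Z$ ($g{\left(Z,u \right)} = Z + 2 = 2 + Z$)
$\frac{1}{g{\left(-22,U{\left(\left(1 + 3\right) - 3,- \frac{5}{-4} + 1 \cdot \frac{1}{4} \right)} \right)}} = \frac{1}{2 - 22} = \frac{1}{-20} = - \frac{1}{20}$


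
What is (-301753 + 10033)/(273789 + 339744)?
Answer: -97240/204511 ≈ -0.47548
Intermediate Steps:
(-301753 + 10033)/(273789 + 339744) = -291720/613533 = -291720*1/613533 = -97240/204511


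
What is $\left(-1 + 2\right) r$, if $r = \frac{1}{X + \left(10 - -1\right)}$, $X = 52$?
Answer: $\frac{1}{63} \approx 0.015873$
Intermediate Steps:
$r = \frac{1}{63}$ ($r = \frac{1}{52 + \left(10 - -1\right)} = \frac{1}{52 + \left(10 + 1\right)} = \frac{1}{52 + 11} = \frac{1}{63} \approx 0.015873$)
$\left(-1 + 2\right) r = \left(-1 + 2\right) \frac{1}{63} = 1 \cdot \frac{1}{63} = \frac{1}{63}$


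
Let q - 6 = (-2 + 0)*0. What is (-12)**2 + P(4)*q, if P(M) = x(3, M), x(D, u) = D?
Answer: 162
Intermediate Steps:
q = 6 (q = 6 + (-2 + 0)*0 = 6 - 2*0 = 6 + 0 = 6)
P(M) = 3
(-12)**2 + P(4)*q = (-12)**2 + 3*6 = 144 + 18 = 162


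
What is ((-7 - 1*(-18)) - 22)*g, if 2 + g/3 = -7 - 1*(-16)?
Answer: -231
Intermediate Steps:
g = 21 (g = -6 + 3*(-7 - 1*(-16)) = -6 + 3*(-7 + 16) = -6 + 3*9 = -6 + 27 = 21)
((-7 - 1*(-18)) - 22)*g = ((-7 - 1*(-18)) - 22)*21 = ((-7 + 18) - 22)*21 = (11 - 22)*21 = -11*21 = -231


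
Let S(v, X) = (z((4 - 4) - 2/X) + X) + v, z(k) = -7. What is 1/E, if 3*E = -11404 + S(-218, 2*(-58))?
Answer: -1/3915 ≈ -0.00025543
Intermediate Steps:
S(v, X) = -7 + X + v (S(v, X) = (-7 + X) + v = -7 + X + v)
E = -3915 (E = (-11404 + (-7 + 2*(-58) - 218))/3 = (-11404 + (-7 - 116 - 218))/3 = (-11404 - 341)/3 = (⅓)*(-11745) = -3915)
1/E = 1/(-3915) = -1/3915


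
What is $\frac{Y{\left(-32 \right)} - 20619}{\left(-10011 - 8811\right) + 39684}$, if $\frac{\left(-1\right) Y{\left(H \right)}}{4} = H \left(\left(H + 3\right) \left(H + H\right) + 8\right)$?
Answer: $\frac{217973}{20862} \approx 10.448$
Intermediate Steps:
$Y{\left(H \right)} = - 4 H \left(8 + 2 H \left(3 + H\right)\right)$ ($Y{\left(H \right)} = - 4 H \left(\left(H + 3\right) \left(H + H\right) + 8\right) = - 4 H \left(\left(3 + H\right) 2 H + 8\right) = - 4 H \left(2 H \left(3 + H\right) + 8\right) = - 4 H \left(8 + 2 H \left(3 + H\right)\right)$)
$\frac{Y{\left(-32 \right)} - 20619}{\left(-10011 - 8811\right) + 39684} = \frac{\left(-8\right) \left(-32\right) \left(4 + \left(-32\right)^{2} + 3 \left(-32\right)\right) - 20619}{\left(-10011 - 8811\right) + 39684} = \frac{\left(-8\right) \left(-32\right) \left(4 + 1024 - 96\right) - 20619}{-18822 + 39684} = \frac{\left(-8\right) \left(-32\right) 932 - 20619}{20862} = \left(238592 - 20619\right) \frac{1}{20862} = 217973 \cdot \frac{1}{20862} = \frac{217973}{20862}$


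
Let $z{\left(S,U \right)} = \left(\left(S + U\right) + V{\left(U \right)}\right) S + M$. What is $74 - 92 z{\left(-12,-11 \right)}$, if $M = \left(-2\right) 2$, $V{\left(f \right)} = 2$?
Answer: $-22742$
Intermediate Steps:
$M = -4$
$z{\left(S,U \right)} = -4 + S \left(2 + S + U\right)$ ($z{\left(S,U \right)} = \left(\left(S + U\right) + 2\right) S - 4 = \left(2 + S + U\right) S - 4 = S \left(2 + S + U\right) - 4 = -4 + S \left(2 + S + U\right)$)
$74 - 92 z{\left(-12,-11 \right)} = 74 - 92 \left(-4 + \left(-12\right)^{2} + 2 \left(-12\right) - -132\right) = 74 - 92 \left(-4 + 144 - 24 + 132\right) = 74 - 22816 = -22742$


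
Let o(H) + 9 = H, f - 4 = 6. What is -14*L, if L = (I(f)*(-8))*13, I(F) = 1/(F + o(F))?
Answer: 1456/11 ≈ 132.36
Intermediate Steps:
f = 10 (f = 4 + 6 = 10)
o(H) = -9 + H
I(F) = 1/(-9 + 2*F) (I(F) = 1/(F + (-9 + F)) = 1/(-9 + 2*F))
L = -104/11 (L = (-8/(-9 + 2*10))*13 = (-8/(-9 + 20))*13 = (-8/11)*13 = ((1/11)*(-8))*13 = -8/11*13 = -104/11 ≈ -9.4545)
-14*L = -14*(-104/11) = 1456/11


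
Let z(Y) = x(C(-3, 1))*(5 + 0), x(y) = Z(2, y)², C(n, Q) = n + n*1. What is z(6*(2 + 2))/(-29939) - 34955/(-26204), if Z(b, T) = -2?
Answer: 1045993665/784521556 ≈ 1.3333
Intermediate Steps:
C(n, Q) = 2*n (C(n, Q) = n + n = 2*n)
x(y) = 4 (x(y) = (-2)² = 4)
z(Y) = 20 (z(Y) = 4*(5 + 0) = 4*5 = 20)
z(6*(2 + 2))/(-29939) - 34955/(-26204) = 20/(-29939) - 34955/(-26204) = 20*(-1/29939) - 34955*(-1/26204) = -20/29939 + 34955/26204 = 1045993665/784521556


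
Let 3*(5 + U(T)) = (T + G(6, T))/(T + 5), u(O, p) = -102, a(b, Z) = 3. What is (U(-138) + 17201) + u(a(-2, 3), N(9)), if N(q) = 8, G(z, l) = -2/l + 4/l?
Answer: 470624437/27531 ≈ 17094.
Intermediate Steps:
G(z, l) = 2/l
U(T) = -5 + (T + 2/T)/(3*(5 + T)) (U(T) = -5 + ((T + 2/T)/(T + 5))/3 = -5 + ((T + 2/T)/(5 + T))/3 = -5 + (T + 2/T)/(3*(5 + T)))
(U(-138) + 17201) + u(a(-2, 3), N(9)) = ((⅓)*(2 - 1*(-138)*(75 + 14*(-138)))/(-138*(5 - 138)) + 17201) - 102 = ((⅓)*(-1/138)*(2 - 1*(-138)*(75 - 1932))/(-133) + 17201) - 102 = ((⅓)*(-1/138)*(-1/133)*(2 - 1*(-138)*(-1857)) + 17201) - 102 = ((⅓)*(-1/138)*(-1/133)*(2 - 256266) + 17201) - 102 = ((⅓)*(-1/138)*(-1/133)*(-256264) + 17201) - 102 = (-128132/27531 + 17201) - 102 = 473432599/27531 - 102 = 470624437/27531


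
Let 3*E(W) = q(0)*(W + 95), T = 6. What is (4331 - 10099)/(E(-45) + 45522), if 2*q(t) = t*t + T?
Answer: -1442/11393 ≈ -0.12657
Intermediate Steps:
q(t) = 3 + t²/2 (q(t) = (t*t + 6)/2 = (t² + 6)/2 = (6 + t²)/2 = 3 + t²/2)
E(W) = 95 + W (E(W) = ((3 + (½)*0²)*(W + 95))/3 = ((3 + (½)*0)*(95 + W))/3 = ((3 + 0)*(95 + W))/3 = (3*(95 + W))/3 = (285 + 3*W)/3 = 95 + W)
(4331 - 10099)/(E(-45) + 45522) = (4331 - 10099)/((95 - 45) + 45522) = -5768/(50 + 45522) = -5768/45572 = -5768*1/45572 = -1442/11393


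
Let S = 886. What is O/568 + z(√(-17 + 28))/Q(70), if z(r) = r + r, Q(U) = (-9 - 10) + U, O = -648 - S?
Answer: -767/284 + 2*√11/51 ≈ -2.5706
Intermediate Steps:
O = -1534 (O = -648 - 1*886 = -648 - 886 = -1534)
Q(U) = -19 + U
z(r) = 2*r
O/568 + z(√(-17 + 28))/Q(70) = -1534/568 + (2*√(-17 + 28))/(-19 + 70) = -1534*1/568 + (2*√11)/51 = -767/284 + (2*√11)*(1/51) = -767/284 + 2*√11/51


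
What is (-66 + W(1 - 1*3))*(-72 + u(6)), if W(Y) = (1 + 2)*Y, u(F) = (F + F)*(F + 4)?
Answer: -3456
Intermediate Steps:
u(F) = 2*F*(4 + F) (u(F) = (2*F)*(4 + F) = 2*F*(4 + F))
W(Y) = 3*Y
(-66 + W(1 - 1*3))*(-72 + u(6)) = (-66 + 3*(1 - 1*3))*(-72 + 2*6*(4 + 6)) = (-66 + 3*(1 - 3))*(-72 + 2*6*10) = (-66 + 3*(-2))*(-72 + 120) = (-66 - 6)*48 = -72*48 = -3456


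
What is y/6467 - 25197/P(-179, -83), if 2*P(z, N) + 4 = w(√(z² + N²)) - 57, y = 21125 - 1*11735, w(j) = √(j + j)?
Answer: 74101203720228/88534012507 + 6148068*√38930/13690121 + 201576*2^(¼)*19465^(¾)/13690121 + 187516074*2^(¾)*19465^(¼)/13690121 ≈ 1226.5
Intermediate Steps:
w(j) = √2*√j (w(j) = √(2*j) = √2*√j)
y = 9390 (y = 21125 - 11735 = 9390)
P(z, N) = -61/2 + √2*(N² + z²)^(¼)/2 (P(z, N) = -2 + (√2*√(√(z² + N²)) - 57)/2 = -2 + (√2*√(√(N² + z²)) - 57)/2 = -2 + (√2*(N² + z²)^(¼) - 57)/2 = -2 + (-57 + √2*(N² + z²)^(¼))/2 = -2 + (-57/2 + √2*(N² + z²)^(¼)/2) = -61/2 + √2*(N² + z²)^(¼)/2)
y/6467 - 25197/P(-179, -83) = 9390/6467 - 25197/(-61/2 + √2*((-83)² + (-179)²)^(¼)/2) = 9390*(1/6467) - 25197/(-61/2 + √2*(6889 + 32041)^(¼)/2) = 9390/6467 - 25197/(-61/2 + √2*38930^(¼)/2) = 9390/6467 - 25197/(-61/2 + 2^(¾)*19465^(¼)/2)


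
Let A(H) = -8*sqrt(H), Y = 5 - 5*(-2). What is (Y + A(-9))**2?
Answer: -351 - 720*I ≈ -351.0 - 720.0*I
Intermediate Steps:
Y = 15 (Y = 5 + 10 = 15)
(Y + A(-9))**2 = (15 - 24*I)**2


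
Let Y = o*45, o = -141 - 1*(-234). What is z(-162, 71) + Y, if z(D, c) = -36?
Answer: 4149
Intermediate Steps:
o = 93 (o = -141 + 234 = 93)
Y = 4185 (Y = 93*45 = 4185)
z(-162, 71) + Y = -36 + 4185 = 4149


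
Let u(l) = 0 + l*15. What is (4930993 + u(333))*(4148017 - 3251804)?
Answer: 4423696613444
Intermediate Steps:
u(l) = 15*l (u(l) = 0 + 15*l = 15*l)
(4930993 + u(333))*(4148017 - 3251804) = (4930993 + 15*333)*(4148017 - 3251804) = (4930993 + 4995)*896213 = 4935988*896213 = 4423696613444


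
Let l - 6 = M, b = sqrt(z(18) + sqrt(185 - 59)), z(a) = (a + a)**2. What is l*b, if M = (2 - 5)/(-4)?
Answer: 27*sqrt(1296 + 3*sqrt(14))/4 ≈ 244.05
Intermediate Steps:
z(a) = 4*a**2 (z(a) = (2*a)**2 = 4*a**2)
M = 3/4 (M = -1/4*(-3) = 3/4 ≈ 0.75000)
b = sqrt(1296 + 3*sqrt(14)) (b = sqrt(4*18**2 + sqrt(185 - 59)) = sqrt(4*324 + sqrt(126)) = sqrt(1296 + 3*sqrt(14)) ≈ 36.156)
l = 27/4 (l = 6 + 3/4 = 27/4 ≈ 6.7500)
l*b = 27*sqrt(1296 + 3*sqrt(14))/4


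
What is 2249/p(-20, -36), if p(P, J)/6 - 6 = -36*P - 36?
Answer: 2249/4140 ≈ 0.54324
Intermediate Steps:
p(P, J) = -180 - 216*P (p(P, J) = 36 + 6*(-36*P - 36) = 36 + 6*(-36 - 36*P) = 36 + (-216 - 216*P) = -180 - 216*P)
2249/p(-20, -36) = 2249/(-180 - 216*(-20)) = 2249/(-180 + 4320) = 2249/4140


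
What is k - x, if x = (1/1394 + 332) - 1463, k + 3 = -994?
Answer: 186795/1394 ≈ 134.00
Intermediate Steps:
k = -997 (k = -3 - 994 = -997)
x = -1576613/1394 (x = (1/1394 + 332) - 1463 = 462809/1394 - 1463 = -1576613/1394 ≈ -1131.0)
k - x = -997 - 1*(-1576613/1394) = -997 + 1576613/1394 = 186795/1394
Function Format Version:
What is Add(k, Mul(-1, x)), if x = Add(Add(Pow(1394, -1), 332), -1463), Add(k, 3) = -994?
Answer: Rational(186795, 1394) ≈ 134.00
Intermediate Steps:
k = -997 (k = Add(-3, -994) = -997)
x = Rational(-1576613, 1394) (x = Add(Add(Rational(1, 1394), 332), -1463) = Add(Rational(462809, 1394), -1463) = Rational(-1576613, 1394) ≈ -1131.0)
Add(k, Mul(-1, x)) = Add(-997, Mul(-1, Rational(-1576613, 1394))) = Add(-997, Rational(1576613, 1394)) = Rational(186795, 1394)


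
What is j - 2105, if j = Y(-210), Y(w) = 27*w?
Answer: -7775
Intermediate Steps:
j = -5670 (j = 27*(-210) = -5670)
j - 2105 = -5670 - 2105 = -7775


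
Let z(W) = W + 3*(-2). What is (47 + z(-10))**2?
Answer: 961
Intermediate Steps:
z(W) = -6 + W (z(W) = W - 6 = -6 + W)
(47 + z(-10))**2 = (47 + (-6 - 10))**2 = (47 - 16)**2 = 31**2 = 961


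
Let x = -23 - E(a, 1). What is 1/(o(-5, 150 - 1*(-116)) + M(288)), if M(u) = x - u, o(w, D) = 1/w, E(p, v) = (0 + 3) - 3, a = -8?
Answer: -5/1556 ≈ -0.0032134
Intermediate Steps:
E(p, v) = 0 (E(p, v) = 3 - 3 = 0)
x = -23 (x = -23 - 1*0 = -23 + 0 = -23)
M(u) = -23 - u
1/(o(-5, 150 - 1*(-116)) + M(288)) = 1/(1/(-5) + (-23 - 1*288)) = 1/(-⅕ + (-23 - 288)) = 1/(-⅕ - 311) = 1/(-1556/5) = -5/1556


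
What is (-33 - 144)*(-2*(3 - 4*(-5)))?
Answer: 8142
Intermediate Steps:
(-33 - 144)*(-2*(3 - 4*(-5))) = -(-354)*(3 + 20) = -(-354)*23 = -177*(-46) = 8142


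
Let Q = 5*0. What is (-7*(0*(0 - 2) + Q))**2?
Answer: 0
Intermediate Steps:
Q = 0
(-7*(0*(0 - 2) + Q))**2 = (-7*(0*(0 - 2) + 0))**2 = (-7*(0*(-2) + 0))**2 = (-7*(0 + 0))**2 = (-7*0)**2 = 0**2 = 0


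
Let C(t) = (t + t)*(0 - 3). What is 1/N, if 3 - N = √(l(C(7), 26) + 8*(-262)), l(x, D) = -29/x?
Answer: 126/88381 + I*√3696126/88381 ≈ 0.0014256 + 0.021753*I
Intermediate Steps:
C(t) = -6*t (C(t) = (2*t)*(-3) = -6*t)
N = 3 - I*√3696126/42 (N = 3 - √(-29/((-6*7)) + 8*(-262)) = 3 - √(-29/(-42) - 2096) = 3 - √(-29*(-1/42) - 2096) = 3 - √(29/42 - 2096) = 3 - √(-88003/42) = 3 - I*√3696126/42 ≈ 3.0 - 45.775*I)
1/N = 1/(3 - I*√3696126/42)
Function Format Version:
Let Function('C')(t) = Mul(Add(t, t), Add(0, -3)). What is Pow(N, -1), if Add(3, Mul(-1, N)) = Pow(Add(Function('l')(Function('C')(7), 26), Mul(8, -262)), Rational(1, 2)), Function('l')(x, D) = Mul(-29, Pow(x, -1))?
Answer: Add(Rational(126, 88381), Mul(Rational(1, 88381), I, Pow(3696126, Rational(1, 2)))) ≈ Add(0.0014256, Mul(0.021753, I))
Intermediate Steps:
Function('C')(t) = Mul(-6, t) (Function('C')(t) = Mul(Mul(2, t), -3) = Mul(-6, t))
N = Add(3, Mul(Rational(-1, 42), I, Pow(3696126, Rational(1, 2)))) (N = Add(3, Mul(-1, Pow(Add(Mul(-29, Pow(Mul(-6, 7), -1)), Mul(8, -262)), Rational(1, 2)))) = Add(3, Mul(-1, Pow(Add(Mul(-29, Pow(-42, -1)), -2096), Rational(1, 2)))) = Add(3, Mul(-1, Pow(Add(Mul(-29, Rational(-1, 42)), -2096), Rational(1, 2)))) = Add(3, Mul(-1, Pow(Add(Rational(29, 42), -2096), Rational(1, 2)))) = Add(3, Mul(-1, Pow(Rational(-88003, 42), Rational(1, 2)))) = Add(3, Mul(-1, Mul(Rational(1, 42), I, Pow(3696126, Rational(1, 2))))) = Add(3, Mul(Rational(-1, 42), I, Pow(3696126, Rational(1, 2)))) ≈ Add(3.0000, Mul(-45.775, I)))
Pow(N, -1) = Pow(Add(3, Mul(Rational(-1, 42), I, Pow(3696126, Rational(1, 2)))), -1)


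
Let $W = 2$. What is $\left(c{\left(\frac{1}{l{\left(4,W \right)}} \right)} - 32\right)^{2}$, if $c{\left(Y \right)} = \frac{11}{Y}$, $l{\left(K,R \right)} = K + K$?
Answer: $3136$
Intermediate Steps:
$l{\left(K,R \right)} = 2 K$
$\left(c{\left(\frac{1}{l{\left(4,W \right)}} \right)} - 32\right)^{2} = \left(\frac{11}{\frac{1}{2 \cdot 4}} - 32\right)^{2} = \left(\frac{11}{\frac{1}{8}} + \left(-74 + 42\right)\right)^{2} = \left(11 \frac{1}{\frac{1}{8}} - 32\right)^{2} = \left(11 \cdot 8 - 32\right)^{2} = \left(88 - 32\right)^{2} = 56^{2} = 3136$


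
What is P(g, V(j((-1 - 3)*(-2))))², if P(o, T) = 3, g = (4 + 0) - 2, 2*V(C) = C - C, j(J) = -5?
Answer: 9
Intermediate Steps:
V(C) = 0 (V(C) = (C - C)/2 = (½)*0 = 0)
g = 2 (g = 4 - 2 = 2)
P(g, V(j((-1 - 3)*(-2))))² = 3² = 9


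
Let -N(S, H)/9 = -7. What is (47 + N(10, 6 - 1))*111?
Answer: 12210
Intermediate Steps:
N(S, H) = 63 (N(S, H) = -9*(-7) = 63)
(47 + N(10, 6 - 1))*111 = (47 + 63)*111 = 110*111 = 12210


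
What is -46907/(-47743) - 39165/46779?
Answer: 108135986/744456599 ≈ 0.14525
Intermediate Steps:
-46907/(-47743) - 39165/46779 = -46907*(-1/47743) - 39165*1/46779 = 46907/47743 - 13055/15593 = 108135986/744456599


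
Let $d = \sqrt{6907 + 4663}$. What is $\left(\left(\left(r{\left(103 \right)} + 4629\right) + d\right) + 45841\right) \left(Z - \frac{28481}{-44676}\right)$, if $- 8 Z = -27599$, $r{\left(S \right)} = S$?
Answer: $\frac{15592171390589}{89352} + \frac{308310193 \sqrt{11570}}{89352} \approx 1.7487 \cdot 10^{8}$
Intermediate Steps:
$Z = \frac{27599}{8}$ ($Z = \left(- \frac{1}{8}\right) \left(-27599\right) = \frac{27599}{8} \approx 3449.9$)
$d = \sqrt{11570} \approx 107.56$
$\left(\left(\left(r{\left(103 \right)} + 4629\right) + d\right) + 45841\right) \left(Z - \frac{28481}{-44676}\right) = \left(\left(\left(103 + 4629\right) + \sqrt{11570}\right) + 45841\right) \left(\frac{27599}{8} - \frac{28481}{-44676}\right) = \left(\left(4732 + \sqrt{11570}\right) + 45841\right) \left(\frac{27599}{8} - - \frac{28481}{44676}\right) = \left(50573 + \sqrt{11570}\right) \left(\frac{27599}{8} + \frac{28481}{44676}\right) = \left(50573 + \sqrt{11570}\right) \frac{308310193}{89352} = \frac{15592171390589}{89352} + \frac{308310193 \sqrt{11570}}{89352}$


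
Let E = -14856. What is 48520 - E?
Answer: 63376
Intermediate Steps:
48520 - E = 48520 - 1*(-14856) = 48520 + 14856 = 63376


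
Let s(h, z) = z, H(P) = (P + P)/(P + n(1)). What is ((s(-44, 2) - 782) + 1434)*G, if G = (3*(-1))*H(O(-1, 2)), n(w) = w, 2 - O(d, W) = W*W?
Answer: -7848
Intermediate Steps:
O(d, W) = 2 - W² (O(d, W) = 2 - W*W = 2 - W²)
H(P) = 2*P/(1 + P) (H(P) = (P + P)/(P + 1) = (2*P)/(1 + P) = 2*P/(1 + P))
G = -12 (G = (3*(-1))*(2*(2 - 1*2²)/(1 + (2 - 1*2²))) = -6*(2 - 1*4)/(1 + (2 - 1*4)) = -6*(2 - 4)/(1 + (2 - 4)) = -6*(-2)/(1 - 2) = -6*(-2)/(-1) = -6*(-2)*(-1) = -3*4 = -12)
((s(-44, 2) - 782) + 1434)*G = ((2 - 782) + 1434)*(-12) = (-780 + 1434)*(-12) = 654*(-12) = -7848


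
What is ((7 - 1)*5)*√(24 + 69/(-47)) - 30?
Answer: -30 + 30*√49773/47 ≈ 112.40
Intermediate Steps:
((7 - 1)*5)*√(24 + 69/(-47)) - 30 = (6*5)*√(24 + 69*(-1/47)) - 30 = 30*√(24 - 69/47) - 30 = 30*√(1059/47) - 30 = 30*(√49773/47) - 30 = 30*√49773/47 - 30 = -30 + 30*√49773/47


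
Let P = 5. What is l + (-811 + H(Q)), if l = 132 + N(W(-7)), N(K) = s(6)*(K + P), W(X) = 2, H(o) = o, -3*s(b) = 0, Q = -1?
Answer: -680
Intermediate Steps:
s(b) = 0 (s(b) = -⅓*0 = 0)
N(K) = 0 (N(K) = 0*(K + 5) = 0*(5 + K) = 0)
l = 132 (l = 132 + 0 = 132)
l + (-811 + H(Q)) = 132 + (-811 - 1) = 132 - 812 = -680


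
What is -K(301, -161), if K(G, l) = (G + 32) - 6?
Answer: -327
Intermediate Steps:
K(G, l) = 26 + G (K(G, l) = (32 + G) - 6 = 26 + G)
-K(301, -161) = -(26 + 301) = -1*327 = -327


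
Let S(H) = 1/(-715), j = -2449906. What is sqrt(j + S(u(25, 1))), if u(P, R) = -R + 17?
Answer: I*sqrt(1252453195565)/715 ≈ 1565.2*I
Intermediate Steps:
u(P, R) = 17 - R
S(H) = -1/715
sqrt(j + S(u(25, 1))) = sqrt(-2449906 - 1/715) = sqrt(-1751682791/715) = I*sqrt(1252453195565)/715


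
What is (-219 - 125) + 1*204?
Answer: -140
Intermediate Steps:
(-219 - 125) + 1*204 = -344 + 204 = -140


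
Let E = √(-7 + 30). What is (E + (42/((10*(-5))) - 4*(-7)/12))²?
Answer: 141919/5625 + 224*√23/75 ≈ 39.554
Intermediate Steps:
E = √23 ≈ 4.7958
(E + (42/((10*(-5))) - 4*(-7)/12))² = (√23 + (42/((10*(-5))) - 4*(-7)/12))² = (√23 + (42/(-50) + 28*(1/12)))² = (√23 + (42*(-1/50) + 7/3))² = (√23 + (-21/25 + 7/3))² = (√23 + 112/75)² = (112/75 + √23)²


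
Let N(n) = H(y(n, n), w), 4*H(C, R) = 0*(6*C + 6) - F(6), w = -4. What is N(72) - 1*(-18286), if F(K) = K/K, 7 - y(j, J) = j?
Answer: 73143/4 ≈ 18286.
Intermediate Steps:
y(j, J) = 7 - j
F(K) = 1
H(C, R) = -¼ (H(C, R) = (0*(6*C + 6) - 1*1)/4 = (0*(6 + 6*C) - 1)/4 = (0 - 1)/4 = (¼)*(-1) = -¼)
N(n) = -¼
N(72) - 1*(-18286) = -¼ - 1*(-18286) = -¼ + 18286 = 73143/4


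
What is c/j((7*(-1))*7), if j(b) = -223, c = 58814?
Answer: -58814/223 ≈ -263.74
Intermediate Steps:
c/j((7*(-1))*7) = 58814/(-223) = 58814*(-1/223) = -58814/223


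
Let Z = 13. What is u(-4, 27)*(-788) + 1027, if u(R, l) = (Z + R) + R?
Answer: -2913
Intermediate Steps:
u(R, l) = 13 + 2*R (u(R, l) = (13 + R) + R = 13 + 2*R)
u(-4, 27)*(-788) + 1027 = (13 + 2*(-4))*(-788) + 1027 = (13 - 8)*(-788) + 1027 = 5*(-788) + 1027 = -3940 + 1027 = -2913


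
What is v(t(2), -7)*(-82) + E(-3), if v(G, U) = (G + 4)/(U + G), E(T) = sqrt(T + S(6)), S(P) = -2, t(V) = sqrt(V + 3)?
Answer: 123/2 + 41*sqrt(5)/2 + I*sqrt(5) ≈ 107.34 + 2.2361*I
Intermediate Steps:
t(V) = sqrt(3 + V)
E(T) = sqrt(-2 + T) (E(T) = sqrt(T - 2) = sqrt(-2 + T))
v(G, U) = (4 + G)/(G + U)
v(t(2), -7)*(-82) + E(-3) = ((4 + sqrt(3 + 2))/(sqrt(3 + 2) - 7))*(-82) + sqrt(-2 - 3) = ((4 + sqrt(5))/(sqrt(5) - 7))*(-82) + sqrt(-5) = ((4 + sqrt(5))/(-7 + sqrt(5)))*(-82) + I*sqrt(5) = -82*(4 + sqrt(5))/(-7 + sqrt(5)) + I*sqrt(5) = I*sqrt(5) - 82*(4 + sqrt(5))/(-7 + sqrt(5))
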